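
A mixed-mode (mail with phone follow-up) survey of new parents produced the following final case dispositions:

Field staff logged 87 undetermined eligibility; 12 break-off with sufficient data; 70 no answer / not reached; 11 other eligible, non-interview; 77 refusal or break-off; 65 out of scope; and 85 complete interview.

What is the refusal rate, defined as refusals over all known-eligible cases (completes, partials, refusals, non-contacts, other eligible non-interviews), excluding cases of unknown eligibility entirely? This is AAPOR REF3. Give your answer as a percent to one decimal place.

30.2%

Num → 77
Denom → 85 + 12 + 77 + 70 + 11 = 255
REF3 = 77 / 255 = 0.3020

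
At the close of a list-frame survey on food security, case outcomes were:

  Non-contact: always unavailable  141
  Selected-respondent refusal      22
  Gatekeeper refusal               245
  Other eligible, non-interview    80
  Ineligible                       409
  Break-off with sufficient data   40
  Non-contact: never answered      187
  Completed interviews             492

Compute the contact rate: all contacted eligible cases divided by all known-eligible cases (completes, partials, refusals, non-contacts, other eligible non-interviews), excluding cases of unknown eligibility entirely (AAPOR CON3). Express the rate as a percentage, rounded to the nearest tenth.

72.8%

Refusal or break-off = 245 + 22 = 267
Non-contacts = 187 + 141 = 328
Top → 492 + 40 + 267 + 80 = 879
Base → 492 + 40 + 267 + 328 + 80 = 1207
CON3 = 879 / 1207 = 0.7283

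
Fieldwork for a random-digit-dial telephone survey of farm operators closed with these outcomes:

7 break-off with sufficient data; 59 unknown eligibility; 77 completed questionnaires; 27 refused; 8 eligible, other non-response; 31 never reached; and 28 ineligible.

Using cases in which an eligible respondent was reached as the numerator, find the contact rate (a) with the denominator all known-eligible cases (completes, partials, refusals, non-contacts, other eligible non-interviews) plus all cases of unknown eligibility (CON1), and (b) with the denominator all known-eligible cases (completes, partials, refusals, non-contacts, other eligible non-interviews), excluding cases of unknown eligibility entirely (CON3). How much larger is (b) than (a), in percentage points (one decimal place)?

Num → 77 + 7 + 27 + 8 = 119
Denominator → 77 + 7 + 27 + 31 + 8 + 59 = 209
CON1 = 119 / 209 = 0.5694
Denominator → 77 + 7 + 27 + 31 + 8 = 150
CON3 = 119 / 150 = 0.7933
Difference = 79.33 − 56.94 = 22.39 percentage points

22.4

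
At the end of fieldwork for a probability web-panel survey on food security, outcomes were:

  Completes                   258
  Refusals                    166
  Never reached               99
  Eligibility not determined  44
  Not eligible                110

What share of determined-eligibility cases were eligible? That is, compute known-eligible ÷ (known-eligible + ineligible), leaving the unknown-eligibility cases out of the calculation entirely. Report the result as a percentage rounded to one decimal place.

Eligible (known): 258 + 166 + 99 = 523
e = 523 / (523 + 110) = 523 / 633 = 0.8262

82.6%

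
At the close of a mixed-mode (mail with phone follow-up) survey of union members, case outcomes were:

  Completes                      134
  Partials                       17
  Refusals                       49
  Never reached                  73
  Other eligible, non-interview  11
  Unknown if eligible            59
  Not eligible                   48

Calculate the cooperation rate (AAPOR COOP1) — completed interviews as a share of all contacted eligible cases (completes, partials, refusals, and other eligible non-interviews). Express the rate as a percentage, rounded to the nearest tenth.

63.5%

Top: 134
Base: 134 + 17 + 49 + 11 = 211
COOP1 = 134 / 211 = 0.6351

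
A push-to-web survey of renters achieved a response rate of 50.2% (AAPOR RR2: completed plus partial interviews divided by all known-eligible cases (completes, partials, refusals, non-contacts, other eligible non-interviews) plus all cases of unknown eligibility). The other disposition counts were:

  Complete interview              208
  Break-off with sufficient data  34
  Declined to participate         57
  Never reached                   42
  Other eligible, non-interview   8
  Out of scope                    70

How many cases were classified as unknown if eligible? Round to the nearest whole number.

Num → 208 + 34 = 242
RR2 = 242 / D = 0.502
D = 242 / 0.502 = 482.1
Other denominator terms total 349
unknown if eligible = 482.1 − 349 ≈ 133

133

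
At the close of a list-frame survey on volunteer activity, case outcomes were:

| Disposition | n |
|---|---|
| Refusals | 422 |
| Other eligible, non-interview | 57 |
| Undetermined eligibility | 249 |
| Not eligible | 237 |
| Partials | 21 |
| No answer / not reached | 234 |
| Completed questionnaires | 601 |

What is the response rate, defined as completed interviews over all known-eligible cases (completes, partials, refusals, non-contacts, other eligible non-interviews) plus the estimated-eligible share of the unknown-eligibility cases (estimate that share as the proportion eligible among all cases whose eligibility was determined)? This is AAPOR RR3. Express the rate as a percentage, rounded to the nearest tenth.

38.9%

Top → 601
Known eligible → 601 + 21 + 422 + 234 + 57 = 1335
e = 1335 / (1335 + 237) = 1335 / 1572 = 0.8492
Estimated eligible among unknowns → 0.8492 × 249 = 211.45
Base → 1335 + 211.45 = 1546.45
RR3 = 601 / 1546.45 = 0.3886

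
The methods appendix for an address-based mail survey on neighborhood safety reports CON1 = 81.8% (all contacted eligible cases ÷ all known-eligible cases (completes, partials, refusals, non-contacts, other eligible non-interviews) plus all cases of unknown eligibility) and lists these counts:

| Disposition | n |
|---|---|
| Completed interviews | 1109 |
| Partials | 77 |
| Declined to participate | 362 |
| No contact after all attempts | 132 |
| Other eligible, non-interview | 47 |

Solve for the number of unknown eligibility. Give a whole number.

223

Top = 1109 + 77 + 362 + 47 = 1595
CON1 = 1595 / D = 0.818
D = 1595 / 0.818 = 1949.9
Remaining denominator categories sum to 1727
unknown eligibility = 1949.9 − 1727 ≈ 223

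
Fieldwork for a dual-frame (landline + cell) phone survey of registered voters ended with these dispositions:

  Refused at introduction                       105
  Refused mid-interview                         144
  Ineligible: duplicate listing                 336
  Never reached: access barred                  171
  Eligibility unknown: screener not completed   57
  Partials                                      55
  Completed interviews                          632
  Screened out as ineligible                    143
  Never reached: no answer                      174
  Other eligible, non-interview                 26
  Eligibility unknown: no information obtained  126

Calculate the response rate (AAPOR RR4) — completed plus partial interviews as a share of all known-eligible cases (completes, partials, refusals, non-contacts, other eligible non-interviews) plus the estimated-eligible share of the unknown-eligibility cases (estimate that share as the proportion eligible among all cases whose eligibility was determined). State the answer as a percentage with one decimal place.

47.7%

Refusal or break-off = 105 + 144 = 249
No contact after all attempts = 174 + 171 = 345
Unknown eligibility = 57 + 126 = 183
Out of scope = 143 + 336 = 479
Numerator: 632 + 55 = 687
Eligible (known): 632 + 55 + 249 + 345 + 26 = 1307
e = 1307 / (1307 + 479) = 1307 / 1786 = 0.7318
e × U: 0.7318 × 183 = 133.92
Denom: 1307 + 133.92 = 1440.92
RR4 = 687 / 1440.92 = 0.4768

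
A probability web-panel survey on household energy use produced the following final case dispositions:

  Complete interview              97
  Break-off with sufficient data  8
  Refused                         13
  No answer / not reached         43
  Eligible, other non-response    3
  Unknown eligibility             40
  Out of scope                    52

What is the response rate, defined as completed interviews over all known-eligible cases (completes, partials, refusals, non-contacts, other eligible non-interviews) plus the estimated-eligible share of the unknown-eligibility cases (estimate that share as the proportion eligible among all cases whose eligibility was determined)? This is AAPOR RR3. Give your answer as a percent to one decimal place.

Numerator = 97
Determined eligible = 97 + 8 + 13 + 43 + 3 = 164
e = 164 / (164 + 52) = 164 / 216 = 0.7593
e × U = 0.7593 × 40 = 30.37
Denom = 164 + 30.37 = 194.37
RR3 = 97 / 194.37 = 0.4990

49.9%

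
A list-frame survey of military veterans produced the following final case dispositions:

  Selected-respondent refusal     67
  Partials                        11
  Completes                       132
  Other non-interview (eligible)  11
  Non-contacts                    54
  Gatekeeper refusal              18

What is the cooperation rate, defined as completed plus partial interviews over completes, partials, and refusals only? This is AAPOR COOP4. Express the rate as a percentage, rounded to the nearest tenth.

62.7%

Refused = 18 + 67 = 85
Top: 132 + 11 = 143
Denominator: 132 + 11 + 85 = 228
COOP4 = 143 / 228 = 0.6272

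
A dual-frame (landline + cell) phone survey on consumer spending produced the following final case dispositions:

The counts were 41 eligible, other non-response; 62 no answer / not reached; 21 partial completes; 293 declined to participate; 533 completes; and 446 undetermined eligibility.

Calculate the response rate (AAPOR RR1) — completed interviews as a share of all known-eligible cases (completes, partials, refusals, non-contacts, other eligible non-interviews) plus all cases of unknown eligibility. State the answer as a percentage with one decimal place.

38.2%

Top: 533
Denom: 533 + 21 + 293 + 62 + 41 + 446 = 1396
RR1 = 533 / 1396 = 0.3818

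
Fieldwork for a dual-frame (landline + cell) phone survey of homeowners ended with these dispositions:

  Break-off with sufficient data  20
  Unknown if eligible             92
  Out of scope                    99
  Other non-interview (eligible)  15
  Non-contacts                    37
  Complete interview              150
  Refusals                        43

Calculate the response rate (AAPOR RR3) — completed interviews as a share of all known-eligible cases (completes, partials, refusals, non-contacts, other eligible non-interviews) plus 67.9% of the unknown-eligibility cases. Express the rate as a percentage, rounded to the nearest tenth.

Top: 150
Determined eligible: 150 + 20 + 43 + 37 + 15 = 265
e × U: 0.6790 × 92 = 62.47
Denom: 265 + 62.47 = 327.47
RR3 = 150 / 327.47 = 0.4581

45.8%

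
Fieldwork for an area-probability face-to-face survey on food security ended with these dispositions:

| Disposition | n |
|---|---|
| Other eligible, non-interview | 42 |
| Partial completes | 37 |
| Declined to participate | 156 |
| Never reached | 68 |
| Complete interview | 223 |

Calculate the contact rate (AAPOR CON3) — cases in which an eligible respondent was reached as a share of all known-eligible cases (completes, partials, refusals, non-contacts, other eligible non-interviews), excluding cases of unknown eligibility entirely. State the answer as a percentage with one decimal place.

87.1%

Num: 223 + 37 + 156 + 42 = 458
Base: 223 + 37 + 156 + 68 + 42 = 526
CON3 = 458 / 526 = 0.8707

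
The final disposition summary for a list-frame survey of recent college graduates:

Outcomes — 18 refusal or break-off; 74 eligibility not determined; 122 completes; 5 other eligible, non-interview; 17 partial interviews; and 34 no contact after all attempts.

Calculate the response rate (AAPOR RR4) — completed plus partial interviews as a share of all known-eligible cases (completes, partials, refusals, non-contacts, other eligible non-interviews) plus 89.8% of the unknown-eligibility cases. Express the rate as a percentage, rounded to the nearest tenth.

53.0%

Num = 122 + 17 = 139
Known eligible = 122 + 17 + 18 + 34 + 5 = 196
Estimated eligible among unknowns = 0.8980 × 74 = 66.45
Base = 196 + 66.45 = 262.45
RR4 = 139 / 262.45 = 0.5296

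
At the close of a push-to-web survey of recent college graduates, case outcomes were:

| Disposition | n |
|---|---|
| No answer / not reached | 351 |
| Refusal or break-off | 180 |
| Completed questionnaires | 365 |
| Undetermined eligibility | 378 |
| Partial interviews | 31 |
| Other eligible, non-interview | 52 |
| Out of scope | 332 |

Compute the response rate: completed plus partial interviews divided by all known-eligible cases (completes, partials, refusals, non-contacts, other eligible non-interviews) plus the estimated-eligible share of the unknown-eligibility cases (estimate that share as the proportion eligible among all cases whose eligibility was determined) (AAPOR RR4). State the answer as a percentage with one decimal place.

Numerator = 365 + 31 = 396
Determined eligible = 365 + 31 + 180 + 351 + 52 = 979
e = 979 / (979 + 332) = 979 / 1311 = 0.7468
e × U = 0.7468 × 378 = 282.29
Base = 979 + 282.29 = 1261.29
RR4 = 396 / 1261.29 = 0.3140

31.4%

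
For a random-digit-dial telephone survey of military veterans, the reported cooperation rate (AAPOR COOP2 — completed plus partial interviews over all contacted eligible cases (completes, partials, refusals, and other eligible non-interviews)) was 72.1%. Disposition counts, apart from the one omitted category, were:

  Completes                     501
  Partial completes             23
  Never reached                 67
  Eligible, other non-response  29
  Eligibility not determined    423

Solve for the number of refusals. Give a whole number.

174

Top → 501 + 23 = 524
COOP2 = 524 / D = 0.721
D = 524 / 0.721 = 726.8
Rest of base = 553
refusals = 726.8 − 553 ≈ 174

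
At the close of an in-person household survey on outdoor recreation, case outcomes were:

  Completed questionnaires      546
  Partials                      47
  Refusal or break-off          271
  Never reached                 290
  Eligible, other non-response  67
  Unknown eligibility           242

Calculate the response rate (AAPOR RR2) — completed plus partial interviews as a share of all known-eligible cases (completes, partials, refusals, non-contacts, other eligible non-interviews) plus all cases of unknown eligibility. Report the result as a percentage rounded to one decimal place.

Numerator → 546 + 47 = 593
Denom → 546 + 47 + 271 + 290 + 67 + 242 = 1463
RR2 = 593 / 1463 = 0.4053

40.5%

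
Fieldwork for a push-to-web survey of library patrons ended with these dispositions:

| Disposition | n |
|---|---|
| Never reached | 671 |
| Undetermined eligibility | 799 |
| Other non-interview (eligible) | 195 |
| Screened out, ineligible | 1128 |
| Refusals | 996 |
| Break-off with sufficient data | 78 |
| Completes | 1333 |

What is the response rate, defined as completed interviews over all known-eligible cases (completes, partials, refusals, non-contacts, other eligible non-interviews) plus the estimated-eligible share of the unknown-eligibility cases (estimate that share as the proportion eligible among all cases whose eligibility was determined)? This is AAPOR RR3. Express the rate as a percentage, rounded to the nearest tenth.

Numerator: 1333
Eligible (known): 1333 + 78 + 996 + 671 + 195 = 3273
e = 3273 / (3273 + 1128) = 3273 / 4401 = 0.7437
Eligible share of unknowns: 0.7437 × 799 = 594.22
Denom: 3273 + 594.22 = 3867.22
RR3 = 1333 / 3867.22 = 0.3447

34.5%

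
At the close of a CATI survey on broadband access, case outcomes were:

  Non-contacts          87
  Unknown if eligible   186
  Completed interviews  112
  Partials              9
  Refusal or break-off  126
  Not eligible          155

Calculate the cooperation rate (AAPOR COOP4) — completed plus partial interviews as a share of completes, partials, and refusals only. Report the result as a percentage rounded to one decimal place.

Numerator: 112 + 9 = 121
Base: 112 + 9 + 126 = 247
COOP4 = 121 / 247 = 0.4899

49.0%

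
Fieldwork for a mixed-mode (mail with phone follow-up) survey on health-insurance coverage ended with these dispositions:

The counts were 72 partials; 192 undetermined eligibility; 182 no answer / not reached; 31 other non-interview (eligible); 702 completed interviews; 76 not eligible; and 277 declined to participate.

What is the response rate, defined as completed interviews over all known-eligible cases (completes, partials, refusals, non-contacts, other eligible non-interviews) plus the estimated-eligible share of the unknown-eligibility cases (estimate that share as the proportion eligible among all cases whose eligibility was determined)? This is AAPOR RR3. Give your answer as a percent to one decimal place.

48.6%

Num: 702
Determined eligible: 702 + 72 + 277 + 182 + 31 = 1264
e = 1264 / (1264 + 76) = 1264 / 1340 = 0.9433
e × U: 0.9433 × 192 = 181.11
Denom: 1264 + 181.11 = 1445.11
RR3 = 702 / 1445.11 = 0.4858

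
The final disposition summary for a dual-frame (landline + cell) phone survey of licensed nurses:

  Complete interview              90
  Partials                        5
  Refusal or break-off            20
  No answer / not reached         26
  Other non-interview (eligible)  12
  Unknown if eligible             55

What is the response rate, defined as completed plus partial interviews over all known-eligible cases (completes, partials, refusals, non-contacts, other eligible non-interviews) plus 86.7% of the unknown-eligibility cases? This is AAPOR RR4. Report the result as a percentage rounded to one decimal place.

Top → 90 + 5 = 95
Eligible (known) → 90 + 5 + 20 + 26 + 12 = 153
Eligible share of unknowns → 0.8670 × 55 = 47.69
Denominator → 153 + 47.69 = 200.69
RR4 = 95 / 200.69 = 0.4734

47.3%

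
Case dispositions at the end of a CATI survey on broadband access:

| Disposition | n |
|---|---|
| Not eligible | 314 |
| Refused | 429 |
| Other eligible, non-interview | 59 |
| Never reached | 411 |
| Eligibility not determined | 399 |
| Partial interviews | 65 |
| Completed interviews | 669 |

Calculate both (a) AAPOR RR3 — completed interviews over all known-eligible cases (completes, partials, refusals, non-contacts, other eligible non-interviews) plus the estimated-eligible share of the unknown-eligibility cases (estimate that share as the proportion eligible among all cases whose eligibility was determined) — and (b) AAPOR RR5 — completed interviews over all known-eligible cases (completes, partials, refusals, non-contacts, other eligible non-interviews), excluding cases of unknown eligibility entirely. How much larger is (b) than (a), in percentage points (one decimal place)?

Num: 669
Known eligible: 669 + 65 + 429 + 411 + 59 = 1633
e = 1633 / (1633 + 314) = 1633 / 1947 = 0.8387
Eligible share of unknowns: 0.8387 × 399 = 334.64
Base: 1633 + 334.64 = 1967.64
RR3 = 669 / 1967.64 = 0.3400
Base: 669 + 65 + 429 + 411 + 59 = 1633
RR5 = 669 / 1633 = 0.4097
Difference = 40.97 − 34.00 = 6.97 percentage points

7.0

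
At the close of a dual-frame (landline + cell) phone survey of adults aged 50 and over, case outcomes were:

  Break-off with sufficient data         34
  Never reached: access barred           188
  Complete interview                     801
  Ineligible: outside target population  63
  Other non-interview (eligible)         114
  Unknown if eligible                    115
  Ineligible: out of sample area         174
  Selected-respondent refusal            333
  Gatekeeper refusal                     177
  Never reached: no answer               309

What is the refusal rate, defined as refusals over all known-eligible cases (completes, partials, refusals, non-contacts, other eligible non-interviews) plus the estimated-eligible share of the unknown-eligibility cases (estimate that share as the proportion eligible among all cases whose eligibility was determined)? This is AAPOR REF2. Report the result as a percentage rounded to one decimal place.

24.8%

Refusal or break-off = 177 + 333 = 510
No contact after all attempts = 309 + 188 = 497
Not eligible = 63 + 174 = 237
Numerator = 510
Determined eligible = 801 + 34 + 510 + 497 + 114 = 1956
e = 1956 / (1956 + 237) = 1956 / 2193 = 0.8919
Estimated eligible among unknowns = 0.8919 × 115 = 102.57
Denominator = 1956 + 102.57 = 2058.57
REF2 = 510 / 2058.57 = 0.2477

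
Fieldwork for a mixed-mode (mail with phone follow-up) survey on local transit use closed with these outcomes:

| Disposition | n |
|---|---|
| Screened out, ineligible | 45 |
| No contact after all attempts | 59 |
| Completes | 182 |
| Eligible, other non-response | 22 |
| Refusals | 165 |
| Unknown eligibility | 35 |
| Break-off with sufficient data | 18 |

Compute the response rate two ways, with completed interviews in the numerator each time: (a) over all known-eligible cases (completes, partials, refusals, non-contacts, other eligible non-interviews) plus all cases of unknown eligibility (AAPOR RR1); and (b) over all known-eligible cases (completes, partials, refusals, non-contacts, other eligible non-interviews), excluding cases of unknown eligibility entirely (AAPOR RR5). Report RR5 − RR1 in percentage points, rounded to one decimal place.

3.0

Top → 182
Denominator → 182 + 18 + 165 + 59 + 22 + 35 = 481
RR1 = 182 / 481 = 0.3784
Denominator → 182 + 18 + 165 + 59 + 22 = 446
RR5 = 182 / 446 = 0.4081
Difference = 40.81 − 37.84 = 2.97 percentage points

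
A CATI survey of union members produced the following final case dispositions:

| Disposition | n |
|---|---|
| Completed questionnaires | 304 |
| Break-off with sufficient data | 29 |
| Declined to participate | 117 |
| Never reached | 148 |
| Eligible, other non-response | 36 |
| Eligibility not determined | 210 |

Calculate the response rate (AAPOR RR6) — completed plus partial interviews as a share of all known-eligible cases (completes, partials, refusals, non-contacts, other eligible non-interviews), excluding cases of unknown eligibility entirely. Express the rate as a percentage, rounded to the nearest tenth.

Num = 304 + 29 = 333
Denominator = 304 + 29 + 117 + 148 + 36 = 634
RR6 = 333 / 634 = 0.5252

52.5%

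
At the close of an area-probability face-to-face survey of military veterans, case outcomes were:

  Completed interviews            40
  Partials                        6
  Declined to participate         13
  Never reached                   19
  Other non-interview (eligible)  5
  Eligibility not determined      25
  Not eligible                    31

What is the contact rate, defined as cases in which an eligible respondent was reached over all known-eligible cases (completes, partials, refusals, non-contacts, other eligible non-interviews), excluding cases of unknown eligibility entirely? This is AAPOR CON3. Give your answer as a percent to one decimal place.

77.1%

Numerator = 40 + 6 + 13 + 5 = 64
Denom = 40 + 6 + 13 + 19 + 5 = 83
CON3 = 64 / 83 = 0.7711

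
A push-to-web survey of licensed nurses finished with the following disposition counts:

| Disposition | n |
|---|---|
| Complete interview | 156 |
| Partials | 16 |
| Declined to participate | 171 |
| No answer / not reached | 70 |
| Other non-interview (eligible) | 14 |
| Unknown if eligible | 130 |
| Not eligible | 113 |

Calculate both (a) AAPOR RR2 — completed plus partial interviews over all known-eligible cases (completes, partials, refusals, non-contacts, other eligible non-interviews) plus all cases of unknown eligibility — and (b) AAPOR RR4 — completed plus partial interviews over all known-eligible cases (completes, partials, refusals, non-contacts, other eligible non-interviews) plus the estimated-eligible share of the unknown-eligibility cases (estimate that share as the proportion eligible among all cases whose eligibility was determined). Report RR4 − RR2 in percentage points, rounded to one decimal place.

Numerator: 156 + 16 = 172
Base: 156 + 16 + 171 + 70 + 14 + 130 = 557
RR2 = 172 / 557 = 0.3088
Determined eligible: 156 + 16 + 171 + 70 + 14 = 427
e = 427 / (427 + 113) = 427 / 540 = 0.7907
Eligible share of unknowns: 0.7907 × 130 = 102.79
Base: 427 + 102.79 = 529.79
RR4 = 172 / 529.79 = 0.3247
Difference = 32.47 − 30.88 = 1.59 percentage points

1.6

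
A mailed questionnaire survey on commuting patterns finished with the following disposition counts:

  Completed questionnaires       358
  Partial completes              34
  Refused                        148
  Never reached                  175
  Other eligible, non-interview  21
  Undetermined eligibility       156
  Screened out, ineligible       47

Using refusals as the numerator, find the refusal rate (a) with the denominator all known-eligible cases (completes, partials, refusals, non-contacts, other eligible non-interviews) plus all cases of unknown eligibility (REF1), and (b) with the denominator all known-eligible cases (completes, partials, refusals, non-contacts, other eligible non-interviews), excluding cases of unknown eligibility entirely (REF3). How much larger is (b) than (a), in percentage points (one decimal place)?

3.5

Num: 148
Denom: 358 + 34 + 148 + 175 + 21 + 156 = 892
REF1 = 148 / 892 = 0.1659
Denom: 358 + 34 + 148 + 175 + 21 = 736
REF3 = 148 / 736 = 0.2011
Difference = 20.11 − 16.59 = 3.52 percentage points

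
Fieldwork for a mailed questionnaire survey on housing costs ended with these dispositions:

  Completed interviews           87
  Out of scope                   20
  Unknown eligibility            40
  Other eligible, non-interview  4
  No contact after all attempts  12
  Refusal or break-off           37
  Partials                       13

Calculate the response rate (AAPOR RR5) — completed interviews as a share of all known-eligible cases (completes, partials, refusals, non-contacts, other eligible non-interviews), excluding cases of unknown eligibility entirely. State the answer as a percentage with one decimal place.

56.9%

Top → 87
Denominator → 87 + 13 + 37 + 12 + 4 = 153
RR5 = 87 / 153 = 0.5686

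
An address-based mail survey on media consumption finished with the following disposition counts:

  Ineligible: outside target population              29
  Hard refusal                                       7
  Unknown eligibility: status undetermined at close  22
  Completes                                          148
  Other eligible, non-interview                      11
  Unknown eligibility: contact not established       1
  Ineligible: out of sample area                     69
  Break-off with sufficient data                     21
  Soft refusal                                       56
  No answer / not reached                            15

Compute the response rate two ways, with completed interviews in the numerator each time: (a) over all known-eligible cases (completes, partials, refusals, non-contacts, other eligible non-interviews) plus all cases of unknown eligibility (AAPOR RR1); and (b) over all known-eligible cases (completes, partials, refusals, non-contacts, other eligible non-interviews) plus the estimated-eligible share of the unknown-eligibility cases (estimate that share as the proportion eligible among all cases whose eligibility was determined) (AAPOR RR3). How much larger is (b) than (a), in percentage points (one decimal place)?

1.2

Refusals = 7 + 56 = 63
Eligibility not determined = 1 + 22 = 23
Out of scope = 29 + 69 = 98
Num = 148
Denominator = 148 + 21 + 63 + 15 + 11 + 23 = 281
RR1 = 148 / 281 = 0.5267
Known eligible = 148 + 21 + 63 + 15 + 11 = 258
e = 258 / (258 + 98) = 258 / 356 = 0.7247
Estimated eligible among unknowns = 0.7247 × 23 = 16.67
Denominator = 258 + 16.67 = 274.67
RR3 = 148 / 274.67 = 0.5388
Difference = 53.88 − 52.67 = 1.21 percentage points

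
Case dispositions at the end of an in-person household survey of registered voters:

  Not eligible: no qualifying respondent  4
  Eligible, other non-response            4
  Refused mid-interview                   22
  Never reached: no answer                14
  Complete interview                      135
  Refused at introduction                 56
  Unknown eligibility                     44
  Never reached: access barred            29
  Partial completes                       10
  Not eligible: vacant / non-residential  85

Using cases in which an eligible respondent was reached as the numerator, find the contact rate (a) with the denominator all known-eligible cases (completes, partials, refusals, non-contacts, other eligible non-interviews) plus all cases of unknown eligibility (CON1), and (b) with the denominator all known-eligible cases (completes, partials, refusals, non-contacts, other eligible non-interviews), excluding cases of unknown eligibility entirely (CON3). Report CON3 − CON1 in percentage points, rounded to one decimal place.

11.8

Declined to participate = 56 + 22 = 78
No answer / not reached = 14 + 29 = 43
Screened out, ineligible = 4 + 85 = 89
Numerator → 135 + 10 + 78 + 4 = 227
Denom → 135 + 10 + 78 + 43 + 4 + 44 = 314
CON1 = 227 / 314 = 0.7229
Denom → 135 + 10 + 78 + 43 + 4 = 270
CON3 = 227 / 270 = 0.8407
Difference = 84.07 − 72.29 = 11.78 percentage points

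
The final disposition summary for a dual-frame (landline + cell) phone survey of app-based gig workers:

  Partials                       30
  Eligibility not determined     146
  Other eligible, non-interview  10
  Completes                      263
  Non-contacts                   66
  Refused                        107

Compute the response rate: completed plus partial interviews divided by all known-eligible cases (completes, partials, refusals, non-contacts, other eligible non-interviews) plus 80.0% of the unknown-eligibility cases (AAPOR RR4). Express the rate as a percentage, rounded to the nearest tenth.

Top: 263 + 30 = 293
Determined eligible: 263 + 30 + 107 + 66 + 10 = 476
Eligible share of unknowns: 0.8000 × 146 = 116.80
Denominator: 476 + 116.80 = 592.80
RR4 = 293 / 592.80 = 0.4943

49.4%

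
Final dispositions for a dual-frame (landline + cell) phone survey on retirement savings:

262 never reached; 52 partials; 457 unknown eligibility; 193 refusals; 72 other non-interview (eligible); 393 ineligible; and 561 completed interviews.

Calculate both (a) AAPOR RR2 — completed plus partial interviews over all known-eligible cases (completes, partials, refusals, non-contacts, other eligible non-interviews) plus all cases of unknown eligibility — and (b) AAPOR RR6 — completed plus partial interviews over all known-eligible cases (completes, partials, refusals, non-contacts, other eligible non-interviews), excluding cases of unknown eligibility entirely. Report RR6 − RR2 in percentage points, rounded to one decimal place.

15.4

Numerator → 561 + 52 = 613
Base → 561 + 52 + 193 + 262 + 72 + 457 = 1597
RR2 = 613 / 1597 = 0.3838
Base → 561 + 52 + 193 + 262 + 72 = 1140
RR6 = 613 / 1140 = 0.5377
Difference = 53.77 − 38.38 = 15.39 percentage points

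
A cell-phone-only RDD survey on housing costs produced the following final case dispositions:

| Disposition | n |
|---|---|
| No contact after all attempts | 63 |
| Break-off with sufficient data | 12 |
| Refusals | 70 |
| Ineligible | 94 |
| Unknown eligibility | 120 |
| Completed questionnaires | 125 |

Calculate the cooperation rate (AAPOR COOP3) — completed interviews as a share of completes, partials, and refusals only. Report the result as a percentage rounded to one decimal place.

Num = 125
Denom = 125 + 12 + 70 = 207
COOP3 = 125 / 207 = 0.6039

60.4%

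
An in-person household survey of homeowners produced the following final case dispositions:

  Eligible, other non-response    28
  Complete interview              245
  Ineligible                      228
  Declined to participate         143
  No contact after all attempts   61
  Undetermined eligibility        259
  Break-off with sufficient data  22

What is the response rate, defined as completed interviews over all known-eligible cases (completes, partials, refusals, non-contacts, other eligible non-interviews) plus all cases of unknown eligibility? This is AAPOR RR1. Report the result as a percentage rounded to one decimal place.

Top = 245
Denom = 245 + 22 + 143 + 61 + 28 + 259 = 758
RR1 = 245 / 758 = 0.3232

32.3%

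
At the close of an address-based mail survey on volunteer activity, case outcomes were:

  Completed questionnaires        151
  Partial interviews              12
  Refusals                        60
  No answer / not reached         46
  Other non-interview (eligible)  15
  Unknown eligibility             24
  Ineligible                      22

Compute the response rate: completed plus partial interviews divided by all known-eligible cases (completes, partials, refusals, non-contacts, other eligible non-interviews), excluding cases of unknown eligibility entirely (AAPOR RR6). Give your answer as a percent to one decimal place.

Num = 151 + 12 = 163
Denominator = 151 + 12 + 60 + 46 + 15 = 284
RR6 = 163 / 284 = 0.5739

57.4%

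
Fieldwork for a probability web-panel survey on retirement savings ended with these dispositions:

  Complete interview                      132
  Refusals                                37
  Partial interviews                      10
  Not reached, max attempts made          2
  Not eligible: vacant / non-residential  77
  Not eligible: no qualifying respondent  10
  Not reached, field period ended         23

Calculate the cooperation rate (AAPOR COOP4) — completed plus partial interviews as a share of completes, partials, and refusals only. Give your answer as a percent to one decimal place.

No contact after all attempts = 23 + 2 = 25
Out of scope = 10 + 77 = 87
Numerator = 132 + 10 = 142
Base = 132 + 10 + 37 = 179
COOP4 = 142 / 179 = 0.7933

79.3%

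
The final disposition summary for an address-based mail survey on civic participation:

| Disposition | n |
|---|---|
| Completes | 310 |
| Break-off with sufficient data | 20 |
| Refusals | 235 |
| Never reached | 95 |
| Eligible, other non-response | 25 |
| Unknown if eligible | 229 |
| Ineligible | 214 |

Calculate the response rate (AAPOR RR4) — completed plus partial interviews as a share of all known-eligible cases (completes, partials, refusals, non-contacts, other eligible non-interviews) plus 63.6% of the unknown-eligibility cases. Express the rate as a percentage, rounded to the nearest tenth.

39.7%

Top = 310 + 20 = 330
Eligible (known) = 310 + 20 + 235 + 95 + 25 = 685
e × U = 0.6360 × 229 = 145.64
Base = 685 + 145.64 = 830.64
RR4 = 330 / 830.64 = 0.3973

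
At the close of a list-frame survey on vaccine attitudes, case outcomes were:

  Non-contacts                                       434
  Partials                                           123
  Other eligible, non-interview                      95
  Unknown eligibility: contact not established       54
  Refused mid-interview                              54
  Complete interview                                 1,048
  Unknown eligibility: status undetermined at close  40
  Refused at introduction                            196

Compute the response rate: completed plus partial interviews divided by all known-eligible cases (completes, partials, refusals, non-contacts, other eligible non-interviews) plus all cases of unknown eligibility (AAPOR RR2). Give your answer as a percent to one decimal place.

57.3%

Refusals = 196 + 54 = 250
Unknown if eligible = 54 + 40 = 94
Num: 1048 + 123 = 1171
Base: 1048 + 123 + 250 + 434 + 95 + 94 = 2044
RR2 = 1171 / 2044 = 0.5729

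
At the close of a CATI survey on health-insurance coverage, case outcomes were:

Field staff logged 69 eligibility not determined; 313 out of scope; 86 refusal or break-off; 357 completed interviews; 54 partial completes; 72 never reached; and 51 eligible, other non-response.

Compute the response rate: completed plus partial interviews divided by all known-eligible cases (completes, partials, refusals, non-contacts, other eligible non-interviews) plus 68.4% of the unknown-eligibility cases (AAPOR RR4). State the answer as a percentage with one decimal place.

61.6%

Num → 357 + 54 = 411
Eligible (known) → 357 + 54 + 86 + 72 + 51 = 620
e × U → 0.6840 × 69 = 47.20
Base → 620 + 47.20 = 667.20
RR4 = 411 / 667.20 = 0.6160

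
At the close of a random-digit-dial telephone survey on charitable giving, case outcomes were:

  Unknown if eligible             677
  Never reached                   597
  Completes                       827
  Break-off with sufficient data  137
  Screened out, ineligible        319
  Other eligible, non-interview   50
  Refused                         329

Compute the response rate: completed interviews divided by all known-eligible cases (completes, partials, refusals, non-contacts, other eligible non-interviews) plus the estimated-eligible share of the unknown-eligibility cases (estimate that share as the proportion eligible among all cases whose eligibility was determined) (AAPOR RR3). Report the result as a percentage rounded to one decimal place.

32.8%

Num = 827
Eligible (known) = 827 + 137 + 329 + 597 + 50 = 1940
e = 1940 / (1940 + 319) = 1940 / 2259 = 0.8588
Eligible share of unknowns = 0.8588 × 677 = 581.41
Denominator = 1940 + 581.41 = 2521.41
RR3 = 827 / 2521.41 = 0.3280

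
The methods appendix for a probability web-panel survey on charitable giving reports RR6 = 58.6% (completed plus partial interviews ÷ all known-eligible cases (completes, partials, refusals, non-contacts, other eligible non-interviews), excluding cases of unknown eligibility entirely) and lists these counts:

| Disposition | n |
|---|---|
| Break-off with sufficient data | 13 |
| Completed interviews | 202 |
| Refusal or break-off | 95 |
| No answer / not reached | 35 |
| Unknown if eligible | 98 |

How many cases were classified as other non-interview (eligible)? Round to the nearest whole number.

Num → 202 + 13 = 215
RR6 = 215 / D = 0.586
D = 215 / 0.586 = 366.9
Rest of base = 345
other non-interview (eligible) = 366.9 − 345 ≈ 22

22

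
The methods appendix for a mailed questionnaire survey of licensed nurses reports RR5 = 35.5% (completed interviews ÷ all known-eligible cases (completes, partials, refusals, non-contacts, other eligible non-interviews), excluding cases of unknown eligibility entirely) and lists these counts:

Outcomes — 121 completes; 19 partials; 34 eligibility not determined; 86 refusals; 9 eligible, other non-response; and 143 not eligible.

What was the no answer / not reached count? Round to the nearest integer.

RR5 = 121 / D = 0.355
D = 121 / 0.355 = 340.8
Rest of base = 235
no answer / not reached = 340.8 − 235 ≈ 106

106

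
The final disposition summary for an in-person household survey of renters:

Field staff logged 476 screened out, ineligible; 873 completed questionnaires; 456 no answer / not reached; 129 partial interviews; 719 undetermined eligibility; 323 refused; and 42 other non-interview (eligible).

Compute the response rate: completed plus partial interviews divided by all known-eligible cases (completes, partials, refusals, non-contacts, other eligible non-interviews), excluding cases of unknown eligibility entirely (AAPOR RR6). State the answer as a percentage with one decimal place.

Top = 873 + 129 = 1002
Denom = 873 + 129 + 323 + 456 + 42 = 1823
RR6 = 1002 / 1823 = 0.5496

55.0%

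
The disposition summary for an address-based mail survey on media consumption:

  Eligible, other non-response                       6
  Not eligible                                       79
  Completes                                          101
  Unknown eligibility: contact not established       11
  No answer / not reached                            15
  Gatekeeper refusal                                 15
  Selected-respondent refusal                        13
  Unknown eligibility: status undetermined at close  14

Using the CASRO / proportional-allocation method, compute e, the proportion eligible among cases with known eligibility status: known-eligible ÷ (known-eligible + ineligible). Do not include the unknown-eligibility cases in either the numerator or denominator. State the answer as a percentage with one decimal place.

Refusal or break-off = 15 + 13 = 28
Unknown eligibility = 11 + 14 = 25
Eligible (known) → 101 + 28 + 15 + 6 = 150
e = 150 / (150 + 79) = 150 / 229 = 0.6550

65.5%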